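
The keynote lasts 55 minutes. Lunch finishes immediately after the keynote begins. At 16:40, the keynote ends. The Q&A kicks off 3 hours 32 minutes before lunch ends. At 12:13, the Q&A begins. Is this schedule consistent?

Yes

The keynote starts at 16:40 − 55 min = 15:45.
So lunch ends at 15:45.
The Q&A starts at 15:45 − 212 min = 12:13.
That matches the stated 12:13, so the schedule is consistent.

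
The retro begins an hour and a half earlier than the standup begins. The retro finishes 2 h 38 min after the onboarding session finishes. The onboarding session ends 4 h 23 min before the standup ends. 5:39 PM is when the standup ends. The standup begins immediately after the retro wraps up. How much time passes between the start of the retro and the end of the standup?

The onboarding session ends at 5:39 PM − 263 min = 1:16 PM.
The retro ends at 1:16 PM + 158 min = 3:54 PM.
So the standup starts at 3:54 PM.
The retro starts at 3:54 PM − 90 min = 2:24 PM.
From 2:24 PM to 5:39 PM is 3 hours 15 minutes.

3 hours 15 minutes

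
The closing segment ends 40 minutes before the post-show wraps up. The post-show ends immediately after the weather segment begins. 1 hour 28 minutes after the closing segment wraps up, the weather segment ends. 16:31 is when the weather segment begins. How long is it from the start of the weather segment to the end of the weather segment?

The post-show ends at 16:31.
The closing segment ends at 16:31 − 40 min = 15:51.
The weather segment ends at 15:51 + 88 min = 17:19.
From 16:31 to 17:19 is 48 minutes.

48 minutes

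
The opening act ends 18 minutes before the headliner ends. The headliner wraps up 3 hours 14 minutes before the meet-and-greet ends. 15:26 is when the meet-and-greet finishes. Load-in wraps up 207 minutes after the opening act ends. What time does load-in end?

The headliner ends at 15:26 − 194 min = 12:12.
The opening act ends at 12:12 − 18 min = 11:54.
Load-in ends at 11:54 + 207 min = 15:21.

15:21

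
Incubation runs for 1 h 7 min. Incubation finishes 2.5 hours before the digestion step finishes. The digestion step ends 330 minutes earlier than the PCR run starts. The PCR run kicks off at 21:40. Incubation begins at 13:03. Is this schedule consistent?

No

The digestion step ends at 21:40 − 330 min = 16:10.
Incubation ends at 16:10 − 150 min = 13:40.
Incubation starts at 13:40 − 67 min = 12:33.
But incubation is also said to start at 13:03 — a 30-minute conflict.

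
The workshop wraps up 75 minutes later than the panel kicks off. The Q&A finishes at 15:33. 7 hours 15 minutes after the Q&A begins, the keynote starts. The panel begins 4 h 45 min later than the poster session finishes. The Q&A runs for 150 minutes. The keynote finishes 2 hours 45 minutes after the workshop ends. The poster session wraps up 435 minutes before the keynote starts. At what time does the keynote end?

21:48

The Q&A starts at 15:33 − 150 min = 13:03.
The keynote starts at 13:03 + 435 min = 20:18.
The poster session ends at 20:18 − 435 min = 13:03.
The panel starts at 13:03 + 285 min = 17:48.
The workshop ends at 17:48 + 75 min = 19:03.
The keynote ends at 19:03 + 165 min = 21:48.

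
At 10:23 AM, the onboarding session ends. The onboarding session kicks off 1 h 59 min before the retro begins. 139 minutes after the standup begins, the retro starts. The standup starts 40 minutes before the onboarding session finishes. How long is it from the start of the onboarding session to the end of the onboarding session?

20 minutes

The standup starts at 10:23 AM − 40 min = 9:43 AM.
The retro starts at 9:43 AM + 139 min = 12:02 PM.
The onboarding session starts at 12:02 PM − 119 min = 10:03 AM.
From 10:03 AM to 10:23 AM is 20 minutes.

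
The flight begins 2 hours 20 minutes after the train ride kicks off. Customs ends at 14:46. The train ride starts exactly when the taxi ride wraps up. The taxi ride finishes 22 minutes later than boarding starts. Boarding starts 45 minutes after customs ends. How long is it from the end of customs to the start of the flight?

Boarding starts at 14:46 + 45 min = 15:31.
The taxi ride ends at 15:31 + 22 min = 15:53.
So the train ride starts at 15:53.
The flight starts at 15:53 + 140 min = 18:13.
From 14:46 to 18:13 is 207 minutes.

207 minutes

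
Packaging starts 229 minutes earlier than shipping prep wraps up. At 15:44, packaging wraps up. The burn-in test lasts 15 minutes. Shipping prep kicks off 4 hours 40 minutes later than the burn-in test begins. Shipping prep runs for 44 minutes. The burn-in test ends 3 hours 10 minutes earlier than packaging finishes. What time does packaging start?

13:54

The burn-in test ends at 15:44 − 190 min = 12:34.
The burn-in test starts at 12:34 − 15 min = 12:19.
Shipping prep starts at 12:19 + 280 min = 16:59.
Shipping prep ends at 16:59 + 44 min = 17:43.
Packaging starts at 17:43 − 229 min = 13:54.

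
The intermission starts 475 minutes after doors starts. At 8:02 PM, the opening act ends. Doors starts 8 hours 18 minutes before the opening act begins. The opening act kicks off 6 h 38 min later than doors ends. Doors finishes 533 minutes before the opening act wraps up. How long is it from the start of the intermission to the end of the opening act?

Doors ends at 8:02 PM − 533 min = 11:09 AM.
The opening act starts at 11:09 AM + 398 min = 5:47 PM.
Doors starts at 5:47 PM − 498 min = 9:29 AM.
The intermission starts at 9:29 AM + 475 min = 5:24 PM.
From 5:24 PM to 8:02 PM is 158 minutes.

158 minutes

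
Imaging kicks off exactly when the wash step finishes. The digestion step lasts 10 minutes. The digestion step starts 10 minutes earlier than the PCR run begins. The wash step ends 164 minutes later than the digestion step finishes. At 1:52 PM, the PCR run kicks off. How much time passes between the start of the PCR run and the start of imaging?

2 h 44 min

The digestion step starts at 1:52 PM − 10 min = 1:42 PM.
The digestion step ends at 1:42 PM + 10 min = 1:52 PM.
The wash step ends at 1:52 PM + 164 min = 4:36 PM.
So imaging starts at 4:36 PM.
From 1:52 PM to 4:36 PM is 2 h 44 min.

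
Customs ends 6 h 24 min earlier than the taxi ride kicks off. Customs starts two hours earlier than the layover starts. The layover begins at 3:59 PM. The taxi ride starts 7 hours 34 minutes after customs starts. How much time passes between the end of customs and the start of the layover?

Customs starts at 3:59 PM − 120 min = 1:59 PM.
The taxi ride starts at 1:59 PM + 454 min = 9:33 PM.
Customs ends at 9:33 PM − 384 min = 3:09 PM.
From 3:09 PM to 3:59 PM is 50 minutes.

50 minutes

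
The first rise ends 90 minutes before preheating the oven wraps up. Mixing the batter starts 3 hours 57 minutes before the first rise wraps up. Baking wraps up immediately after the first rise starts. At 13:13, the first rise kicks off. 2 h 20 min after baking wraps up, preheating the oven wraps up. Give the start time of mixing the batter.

10:06

Baking ends at 13:13.
Preheating the oven ends at 13:13 + 140 min = 15:33.
The first rise ends at 15:33 − 90 min = 14:03.
Mixing the batter starts at 14:03 − 237 min = 10:06.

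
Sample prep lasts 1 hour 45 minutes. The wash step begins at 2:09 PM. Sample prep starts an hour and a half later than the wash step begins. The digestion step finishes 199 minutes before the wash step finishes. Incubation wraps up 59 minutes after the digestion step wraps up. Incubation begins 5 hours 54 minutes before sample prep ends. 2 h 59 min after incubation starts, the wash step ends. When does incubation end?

Sample prep starts at 2:09 PM + 90 min = 3:39 PM.
Sample prep ends at 3:39 PM + 105 min = 5:24 PM.
Incubation starts at 5:24 PM − 354 min = 11:30 AM.
The wash step ends at 11:30 AM + 179 min = 2:29 PM.
The digestion step ends at 2:29 PM − 199 min = 11:10 AM.
Incubation ends at 11:10 AM + 59 min = 12:09 PM.

12:09 PM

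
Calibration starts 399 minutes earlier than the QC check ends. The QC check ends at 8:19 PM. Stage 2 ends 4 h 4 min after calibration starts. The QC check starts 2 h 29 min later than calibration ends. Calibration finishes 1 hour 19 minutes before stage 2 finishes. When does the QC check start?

Calibration starts at 8:19 PM − 399 min = 1:40 PM.
Stage 2 ends at 1:40 PM + 244 min = 5:44 PM.
Calibration ends at 5:44 PM − 79 min = 4:25 PM.
The QC check starts at 4:25 PM + 149 min = 6:54 PM.

6:54 PM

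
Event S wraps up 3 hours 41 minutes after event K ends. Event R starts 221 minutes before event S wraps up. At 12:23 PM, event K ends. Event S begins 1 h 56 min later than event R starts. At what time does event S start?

2:19 PM

Event S ends at 12:23 PM + 221 min = 4:04 PM.
Event R starts at 4:04 PM − 221 min = 12:23 PM.
Event S starts at 12:23 PM + 116 min = 2:19 PM.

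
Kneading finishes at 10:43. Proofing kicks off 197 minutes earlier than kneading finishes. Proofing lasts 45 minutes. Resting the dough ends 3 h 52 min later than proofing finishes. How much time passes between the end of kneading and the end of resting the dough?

Proofing starts at 10:43 − 197 min = 07:26.
Proofing ends at 07:26 + 45 min = 08:11.
Resting the dough ends at 08:11 + 232 min = 12:03.
From 10:43 to 12:03 is 1 h 20 min.

1 h 20 min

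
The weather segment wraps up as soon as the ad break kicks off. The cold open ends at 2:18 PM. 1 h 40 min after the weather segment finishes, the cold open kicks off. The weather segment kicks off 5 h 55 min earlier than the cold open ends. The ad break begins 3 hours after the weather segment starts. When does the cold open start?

1:03 PM

The weather segment starts at 2:18 PM − 355 min = 8:23 AM.
The ad break starts at 8:23 AM + 180 min = 11:23 AM.
So the weather segment ends at 11:23 AM.
The cold open starts at 11:23 AM + 100 min = 1:03 PM.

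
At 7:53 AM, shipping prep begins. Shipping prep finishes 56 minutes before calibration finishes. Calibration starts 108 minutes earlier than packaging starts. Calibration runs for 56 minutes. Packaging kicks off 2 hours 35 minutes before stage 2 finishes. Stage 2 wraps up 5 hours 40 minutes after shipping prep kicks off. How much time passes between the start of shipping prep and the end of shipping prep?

Stage 2 ends at 7:53 AM + 340 min = 1:33 PM.
Packaging starts at 1:33 PM − 155 min = 10:58 AM.
Calibration starts at 10:58 AM − 108 min = 9:10 AM.
Calibration ends at 9:10 AM + 56 min = 10:06 AM.
Shipping prep ends at 10:06 AM − 56 min = 9:10 AM.
From 7:53 AM to 9:10 AM is 1 h 17 min.

1 h 17 min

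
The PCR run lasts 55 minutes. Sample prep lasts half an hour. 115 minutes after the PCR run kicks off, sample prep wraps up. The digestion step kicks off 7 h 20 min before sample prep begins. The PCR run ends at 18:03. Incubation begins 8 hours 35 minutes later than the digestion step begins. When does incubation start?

The PCR run starts at 18:03 − 55 min = 17:08.
Sample prep ends at 17:08 + 115 min = 19:03.
Sample prep starts at 19:03 − 30 min = 18:33.
The digestion step starts at 18:33 − 440 min = 11:13.
Incubation starts at 11:13 + 515 min = 19:48.

19:48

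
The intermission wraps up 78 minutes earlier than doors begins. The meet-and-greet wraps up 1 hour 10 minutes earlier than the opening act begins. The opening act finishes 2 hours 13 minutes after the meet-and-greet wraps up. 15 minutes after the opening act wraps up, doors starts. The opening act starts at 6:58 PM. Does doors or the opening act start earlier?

the opening act

The meet-and-greet ends at 6:58 PM − 70 min = 5:48 PM.
The opening act ends at 5:48 PM + 133 min = 8:01 PM.
Doors starts at 8:01 PM + 15 min = 8:16 PM.
Doors starts at 8:16 PM and the opening act starts at 6:58 PM, so the opening act is first.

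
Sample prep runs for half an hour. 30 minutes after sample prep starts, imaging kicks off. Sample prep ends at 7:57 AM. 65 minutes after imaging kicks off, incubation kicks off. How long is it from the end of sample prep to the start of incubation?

Sample prep starts at 7:57 AM − 30 min = 7:27 AM.
Imaging starts at 7:27 AM + 30 min = 7:57 AM.
Incubation starts at 7:57 AM + 65 min = 9:02 AM.
From 7:57 AM to 9:02 AM is 1 hour 5 minutes.

1 hour 5 minutes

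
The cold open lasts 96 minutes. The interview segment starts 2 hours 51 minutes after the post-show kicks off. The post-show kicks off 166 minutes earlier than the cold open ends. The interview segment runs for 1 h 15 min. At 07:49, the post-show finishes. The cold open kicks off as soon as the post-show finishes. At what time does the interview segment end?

10:45

The cold open starts at 07:49.
The cold open ends at 07:49 + 96 min = 09:25.
The post-show starts at 09:25 − 166 min = 06:39.
The interview segment starts at 06:39 + 171 min = 09:30.
The interview segment ends at 09:30 + 75 min = 10:45.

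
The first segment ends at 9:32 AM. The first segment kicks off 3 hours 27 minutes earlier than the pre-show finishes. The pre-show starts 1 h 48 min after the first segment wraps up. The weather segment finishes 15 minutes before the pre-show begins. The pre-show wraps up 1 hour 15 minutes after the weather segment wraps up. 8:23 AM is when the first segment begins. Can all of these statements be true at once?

No

The pre-show starts at 9:32 AM + 108 min = 11:20 AM.
The weather segment ends at 11:20 AM − 15 min = 11:05 AM.
The pre-show ends at 11:05 AM + 75 min = 12:20 PM.
The first segment starts at 12:20 PM − 207 min = 8:53 AM.
But the first segment is also said to start at 8:23 AM — a 30-minute conflict.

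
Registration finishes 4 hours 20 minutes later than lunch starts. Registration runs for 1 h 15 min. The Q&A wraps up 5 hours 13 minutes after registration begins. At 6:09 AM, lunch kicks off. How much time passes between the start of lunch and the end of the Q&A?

Registration ends at 6:09 AM + 260 min = 10:29 AM.
Registration starts at 10:29 AM − 75 min = 9:14 AM.
The Q&A ends at 9:14 AM + 313 min = 2:27 PM.
From 6:09 AM to 2:27 PM is 498 minutes.

498 minutes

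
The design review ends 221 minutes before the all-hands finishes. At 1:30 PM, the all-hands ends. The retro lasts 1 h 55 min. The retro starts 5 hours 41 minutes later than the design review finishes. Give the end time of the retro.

5:25 PM

The design review ends at 1:30 PM − 221 min = 9:49 AM.
The retro starts at 9:49 AM + 341 min = 3:30 PM.
The retro ends at 3:30 PM + 115 min = 5:25 PM.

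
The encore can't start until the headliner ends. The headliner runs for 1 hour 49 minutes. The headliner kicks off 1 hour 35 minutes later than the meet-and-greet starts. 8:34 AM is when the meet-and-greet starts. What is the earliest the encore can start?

11:58 AM

The headliner starts at 8:34 AM + 95 min = 10:09 AM.
The headliner ends at 10:09 AM + 109 min = 11:58 AM.
The encore is bounded by the headliner, so the earliest it can start is 11:58 AM.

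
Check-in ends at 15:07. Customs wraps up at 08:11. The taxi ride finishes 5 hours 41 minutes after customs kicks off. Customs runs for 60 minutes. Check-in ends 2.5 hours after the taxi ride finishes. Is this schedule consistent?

Customs starts at 08:11 − 60 min = 07:11.
The taxi ride ends at 07:11 + 341 min = 12:52.
Check-in ends at 12:52 + 150 min = 15:22.
But check-in is also said to end at 15:07 — a 15-minute conflict.

No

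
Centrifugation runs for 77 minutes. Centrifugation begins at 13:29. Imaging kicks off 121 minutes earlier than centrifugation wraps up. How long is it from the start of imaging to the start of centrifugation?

44 minutes

Centrifugation ends at 13:29 + 77 min = 14:46.
Imaging starts at 14:46 − 121 min = 12:45.
From 12:45 to 13:29 is 44 minutes.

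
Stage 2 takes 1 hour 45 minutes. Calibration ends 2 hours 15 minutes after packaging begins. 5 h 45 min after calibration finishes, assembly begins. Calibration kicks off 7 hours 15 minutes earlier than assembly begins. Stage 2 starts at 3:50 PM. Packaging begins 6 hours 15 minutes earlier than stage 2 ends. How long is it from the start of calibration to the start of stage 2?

Stage 2 ends at 3:50 PM + 105 min = 5:35 PM.
Packaging starts at 5:35 PM − 375 min = 11:20 AM.
Calibration ends at 11:20 AM + 135 min = 1:35 PM.
Assembly starts at 1:35 PM + 345 min = 7:20 PM.
Calibration starts at 7:20 PM − 435 min = 12:05 PM.
From 12:05 PM to 3:50 PM is 225 minutes.

225 minutes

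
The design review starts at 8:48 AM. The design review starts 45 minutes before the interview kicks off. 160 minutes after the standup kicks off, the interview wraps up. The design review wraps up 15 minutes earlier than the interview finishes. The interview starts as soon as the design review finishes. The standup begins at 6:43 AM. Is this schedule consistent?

No

The interview ends at 6:43 AM + 160 min = 9:23 AM.
The design review ends at 9:23 AM − 15 min = 9:08 AM.
So the interview starts at 9:08 AM.
The design review starts at 9:08 AM − 45 min = 8:23 AM.
But the design review is also said to start at 8:48 AM — a 25-minute conflict.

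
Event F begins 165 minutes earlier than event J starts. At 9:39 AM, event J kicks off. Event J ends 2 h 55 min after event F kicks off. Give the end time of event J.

Event F starts at 9:39 AM − 165 min = 6:54 AM.
Event J ends at 6:54 AM + 175 min = 9:49 AM.

9:49 AM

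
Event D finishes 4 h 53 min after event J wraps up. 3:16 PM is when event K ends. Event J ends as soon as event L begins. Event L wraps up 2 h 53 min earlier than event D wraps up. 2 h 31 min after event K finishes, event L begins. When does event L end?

Event L starts at 3:16 PM + 151 min = 5:47 PM.
So event J ends at 5:47 PM.
Event D ends at 5:47 PM + 293 min = 10:40 PM.
Event L ends at 10:40 PM − 173 min = 7:47 PM.

7:47 PM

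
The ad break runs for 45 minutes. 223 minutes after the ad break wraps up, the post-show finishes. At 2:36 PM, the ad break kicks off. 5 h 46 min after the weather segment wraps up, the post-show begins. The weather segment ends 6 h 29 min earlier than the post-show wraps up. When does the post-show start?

6:21 PM

The ad break ends at 2:36 PM + 45 min = 3:21 PM.
The post-show ends at 3:21 PM + 223 min = 7:04 PM.
The weather segment ends at 7:04 PM − 389 min = 12:35 PM.
The post-show starts at 12:35 PM + 346 min = 6:21 PM.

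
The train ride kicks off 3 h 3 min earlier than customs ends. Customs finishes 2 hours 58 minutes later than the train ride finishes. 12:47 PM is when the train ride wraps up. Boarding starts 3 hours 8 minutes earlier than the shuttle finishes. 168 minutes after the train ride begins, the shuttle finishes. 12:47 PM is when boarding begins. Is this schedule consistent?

Customs ends at 12:47 PM + 178 min = 3:45 PM.
The train ride starts at 3:45 PM − 183 min = 12:42 PM.
The shuttle ends at 12:42 PM + 168 min = 3:30 PM.
Boarding starts at 3:30 PM − 188 min = 12:22 PM.
But boarding is also said to start at 12:47 PM — a 25-minute conflict.

No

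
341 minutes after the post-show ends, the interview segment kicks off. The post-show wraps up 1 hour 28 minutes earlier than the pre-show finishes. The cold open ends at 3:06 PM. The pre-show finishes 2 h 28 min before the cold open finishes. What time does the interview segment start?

The pre-show ends at 3:06 PM − 148 min = 12:38 PM.
The post-show ends at 12:38 PM − 88 min = 11:10 AM.
The interview segment starts at 11:10 AM + 341 min = 4:51 PM.

4:51 PM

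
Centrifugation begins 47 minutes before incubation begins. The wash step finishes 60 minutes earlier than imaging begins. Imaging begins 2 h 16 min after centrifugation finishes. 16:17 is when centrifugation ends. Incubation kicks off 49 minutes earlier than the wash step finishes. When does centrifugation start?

15:57

Imaging starts at 16:17 + 136 min = 18:33.
The wash step ends at 18:33 − 60 min = 17:33.
Incubation starts at 17:33 − 49 min = 16:44.
Centrifugation starts at 16:44 − 47 min = 15:57.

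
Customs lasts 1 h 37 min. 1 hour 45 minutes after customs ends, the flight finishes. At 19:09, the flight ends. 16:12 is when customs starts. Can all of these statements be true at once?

No

Customs ends at 16:12 + 97 min = 17:49.
The flight ends at 17:49 + 105 min = 19:34.
But the flight is also said to end at 19:09 — a 25-minute conflict.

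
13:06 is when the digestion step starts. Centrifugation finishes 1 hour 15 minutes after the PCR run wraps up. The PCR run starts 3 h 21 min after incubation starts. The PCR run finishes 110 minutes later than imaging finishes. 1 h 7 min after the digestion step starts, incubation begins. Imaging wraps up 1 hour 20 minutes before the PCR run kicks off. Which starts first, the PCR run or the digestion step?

the digestion step

Incubation starts at 13:06 + 67 min = 14:13.
The PCR run starts at 14:13 + 201 min = 17:34.
The PCR run starts at 17:34 and the digestion step starts at 13:06, so the digestion step is first.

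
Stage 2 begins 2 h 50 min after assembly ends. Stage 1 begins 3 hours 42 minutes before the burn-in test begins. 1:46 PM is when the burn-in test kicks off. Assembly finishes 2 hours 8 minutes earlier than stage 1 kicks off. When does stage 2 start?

10:46 AM

Stage 1 starts at 1:46 PM − 222 min = 10:04 AM.
Assembly ends at 10:04 AM − 128 min = 7:56 AM.
Stage 2 starts at 7:56 AM + 170 min = 10:46 AM.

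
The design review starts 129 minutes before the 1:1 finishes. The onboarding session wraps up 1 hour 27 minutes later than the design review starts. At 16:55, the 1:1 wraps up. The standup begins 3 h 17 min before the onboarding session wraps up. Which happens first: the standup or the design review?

The design review starts at 16:55 − 129 min = 14:46.
The onboarding session ends at 14:46 + 87 min = 16:13.
The standup starts at 16:13 − 197 min = 12:56.
The standup starts at 12:56 and the design review starts at 14:46, so the standup is first.

the standup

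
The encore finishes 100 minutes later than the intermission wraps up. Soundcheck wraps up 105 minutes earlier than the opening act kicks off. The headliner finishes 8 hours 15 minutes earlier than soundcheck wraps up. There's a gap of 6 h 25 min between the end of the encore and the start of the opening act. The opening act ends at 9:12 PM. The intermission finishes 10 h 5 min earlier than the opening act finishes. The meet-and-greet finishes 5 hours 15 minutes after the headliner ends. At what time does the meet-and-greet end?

The intermission ends at 9:12 PM − 605 min = 11:07 AM.
The encore ends at 11:07 AM + 100 min = 12:47 PM.
The opening act starts at 12:47 PM + 385 min = 7:12 PM.
Soundcheck ends at 7:12 PM − 105 min = 5:27 PM.
The headliner ends at 5:27 PM − 495 min = 9:12 AM.
The meet-and-greet ends at 9:12 AM + 315 min = 2:27 PM.

2:27 PM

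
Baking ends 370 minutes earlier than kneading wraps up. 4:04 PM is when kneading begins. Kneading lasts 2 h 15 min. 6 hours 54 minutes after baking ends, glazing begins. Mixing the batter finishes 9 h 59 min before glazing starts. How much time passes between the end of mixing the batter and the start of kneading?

7 hours

Kneading ends at 4:04 PM + 135 min = 6:19 PM.
Baking ends at 6:19 PM − 370 min = 12:09 PM.
Glazing starts at 12:09 PM + 414 min = 7:03 PM.
Mixing the batter ends at 7:03 PM − 599 min = 9:04 AM.
From 9:04 AM to 4:04 PM is 7 hours.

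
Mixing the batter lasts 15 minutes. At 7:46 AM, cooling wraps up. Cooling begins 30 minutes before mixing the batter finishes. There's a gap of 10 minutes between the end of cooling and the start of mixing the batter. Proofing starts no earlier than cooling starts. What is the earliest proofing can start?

7:41 AM

Mixing the batter starts at 7:46 AM + 10 min = 7:56 AM.
Mixing the batter ends at 7:56 AM + 15 min = 8:11 AM.
Cooling starts at 8:11 AM − 30 min = 7:41 AM.
Proofing is bounded by cooling, so the earliest it can start is 7:41 AM.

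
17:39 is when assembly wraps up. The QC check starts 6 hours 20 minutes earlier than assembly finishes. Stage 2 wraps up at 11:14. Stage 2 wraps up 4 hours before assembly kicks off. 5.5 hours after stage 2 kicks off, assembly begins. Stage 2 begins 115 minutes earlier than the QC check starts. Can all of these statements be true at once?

The QC check starts at 17:39 − 380 min = 11:19.
Stage 2 starts at 11:19 − 115 min = 09:24.
Assembly starts at 09:24 + 330 min = 14:54.
Stage 2 ends at 14:54 − 240 min = 10:54.
But stage 2 is also said to end at 11:14 — a 20-minute conflict.

No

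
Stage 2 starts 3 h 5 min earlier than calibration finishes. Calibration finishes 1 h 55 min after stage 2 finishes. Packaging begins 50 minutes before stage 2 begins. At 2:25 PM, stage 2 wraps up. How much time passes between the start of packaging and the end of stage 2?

2 hours

Calibration ends at 2:25 PM + 115 min = 4:20 PM.
Stage 2 starts at 4:20 PM − 185 min = 1:15 PM.
Packaging starts at 1:15 PM − 50 min = 12:25 PM.
From 12:25 PM to 2:25 PM is 2 hours.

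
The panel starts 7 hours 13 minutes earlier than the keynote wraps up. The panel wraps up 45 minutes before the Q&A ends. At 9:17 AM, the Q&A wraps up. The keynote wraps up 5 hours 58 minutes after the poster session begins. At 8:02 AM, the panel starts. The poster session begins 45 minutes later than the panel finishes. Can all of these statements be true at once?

Yes

The panel ends at 9:17 AM − 45 min = 8:32 AM.
The poster session starts at 8:32 AM + 45 min = 9:17 AM.
The keynote ends at 9:17 AM + 358 min = 3:15 PM.
The panel starts at 3:15 PM − 433 min = 8:02 AM.
That matches the stated 8:02 AM, so the schedule is consistent.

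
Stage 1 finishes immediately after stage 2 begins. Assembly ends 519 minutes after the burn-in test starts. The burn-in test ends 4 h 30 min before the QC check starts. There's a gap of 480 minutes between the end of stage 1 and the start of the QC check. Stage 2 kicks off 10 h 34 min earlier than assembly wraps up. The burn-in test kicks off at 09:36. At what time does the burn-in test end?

11:11

Assembly ends at 09:36 + 519 min = 18:15.
Stage 2 starts at 18:15 − 634 min = 07:41.
So stage 1 ends at 07:41.
The QC check starts at 07:41 + 480 min = 15:41.
The burn-in test ends at 15:41 − 270 min = 11:11.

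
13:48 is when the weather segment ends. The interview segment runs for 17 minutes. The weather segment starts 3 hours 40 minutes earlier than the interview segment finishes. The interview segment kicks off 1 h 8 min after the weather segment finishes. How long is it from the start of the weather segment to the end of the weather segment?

The interview segment starts at 13:48 + 68 min = 14:56.
The interview segment ends at 14:56 + 17 min = 15:13.
The weather segment starts at 15:13 − 220 min = 11:33.
From 11:33 to 13:48 is 135 minutes.

135 minutes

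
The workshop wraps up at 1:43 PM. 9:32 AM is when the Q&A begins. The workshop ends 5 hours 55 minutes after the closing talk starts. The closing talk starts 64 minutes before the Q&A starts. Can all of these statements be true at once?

No

The closing talk starts at 9:32 AM − 64 min = 8:28 AM.
The workshop ends at 8:28 AM + 355 min = 2:23 PM.
But the workshop is also said to end at 1:43 PM — a 40-minute conflict.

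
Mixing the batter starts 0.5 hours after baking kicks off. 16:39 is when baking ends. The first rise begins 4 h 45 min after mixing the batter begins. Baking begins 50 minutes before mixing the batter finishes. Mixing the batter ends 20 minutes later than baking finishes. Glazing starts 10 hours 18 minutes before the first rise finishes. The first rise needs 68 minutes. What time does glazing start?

Mixing the batter ends at 16:39 + 20 min = 16:59.
Baking starts at 16:59 − 50 min = 16:09.
Mixing the batter starts at 16:09 + 30 min = 16:39.
The first rise starts at 16:39 + 285 min = 21:24.
The first rise ends at 21:24 + 68 min = 22:32.
Glazing starts at 22:32 − 618 min = 12:14.

12:14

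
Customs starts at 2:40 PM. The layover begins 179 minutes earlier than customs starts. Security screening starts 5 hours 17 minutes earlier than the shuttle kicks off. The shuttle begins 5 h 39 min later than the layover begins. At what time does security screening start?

12:03 PM

The layover starts at 2:40 PM − 179 min = 11:41 AM.
The shuttle starts at 11:41 AM + 339 min = 5:20 PM.
Security screening starts at 5:20 PM − 317 min = 12:03 PM.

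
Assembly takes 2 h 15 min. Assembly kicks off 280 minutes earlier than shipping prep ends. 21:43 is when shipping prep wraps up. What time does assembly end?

19:18

Assembly starts at 21:43 − 280 min = 17:03.
Assembly ends at 17:03 + 135 min = 19:18.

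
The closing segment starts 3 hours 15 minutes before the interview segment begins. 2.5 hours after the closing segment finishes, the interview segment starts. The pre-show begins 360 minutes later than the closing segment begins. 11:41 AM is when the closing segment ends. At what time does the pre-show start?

4:56 PM

The interview segment starts at 11:41 AM + 150 min = 2:11 PM.
The closing segment starts at 2:11 PM − 195 min = 10:56 AM.
The pre-show starts at 10:56 AM + 360 min = 4:56 PM.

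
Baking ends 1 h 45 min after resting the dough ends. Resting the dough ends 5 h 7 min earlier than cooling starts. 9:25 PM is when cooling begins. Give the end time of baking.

Resting the dough ends at 9:25 PM − 307 min = 4:18 PM.
Baking ends at 4:18 PM + 105 min = 6:03 PM.

6:03 PM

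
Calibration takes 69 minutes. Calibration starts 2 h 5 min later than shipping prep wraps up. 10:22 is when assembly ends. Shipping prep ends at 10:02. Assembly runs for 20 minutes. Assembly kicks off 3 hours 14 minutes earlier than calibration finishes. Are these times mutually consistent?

Yes

Calibration starts at 10:02 + 125 min = 12:07.
Calibration ends at 12:07 + 69 min = 13:16.
Assembly starts at 13:16 − 194 min = 10:02.
Assembly ends at 10:02 + 20 min = 10:22.
That matches the stated 10:22, so the schedule is consistent.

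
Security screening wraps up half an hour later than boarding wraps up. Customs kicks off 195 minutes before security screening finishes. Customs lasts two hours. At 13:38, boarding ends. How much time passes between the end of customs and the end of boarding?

45 minutes

Security screening ends at 13:38 + 30 min = 14:08.
Customs starts at 14:08 − 195 min = 10:53.
Customs ends at 10:53 + 120 min = 12:53.
From 12:53 to 13:38 is 45 minutes.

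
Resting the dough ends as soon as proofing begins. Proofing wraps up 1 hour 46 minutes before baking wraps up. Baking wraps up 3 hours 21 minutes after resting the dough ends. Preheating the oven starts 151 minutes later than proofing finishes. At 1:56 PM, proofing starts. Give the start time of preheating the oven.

Resting the dough ends at 1:56 PM.
Baking ends at 1:56 PM + 201 min = 5:17 PM.
Proofing ends at 5:17 PM − 106 min = 3:31 PM.
Preheating the oven starts at 3:31 PM + 151 min = 6:02 PM.

6:02 PM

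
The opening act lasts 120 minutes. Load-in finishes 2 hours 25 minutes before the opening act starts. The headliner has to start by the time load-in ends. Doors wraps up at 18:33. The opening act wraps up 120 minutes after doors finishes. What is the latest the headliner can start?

16:08

The opening act ends at 18:33 + 120 min = 20:33.
The opening act starts at 20:33 − 120 min = 18:33.
Load-in ends at 18:33 − 145 min = 16:08.
The headliner is bounded by load-in, so the latest it can start is 16:08.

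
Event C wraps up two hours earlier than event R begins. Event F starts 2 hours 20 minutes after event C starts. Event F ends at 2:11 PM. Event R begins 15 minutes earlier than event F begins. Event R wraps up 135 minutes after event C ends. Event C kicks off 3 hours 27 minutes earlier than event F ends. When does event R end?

Event C starts at 2:11 PM − 207 min = 10:44 AM.
Event F starts at 10:44 AM + 140 min = 1:04 PM.
Event R starts at 1:04 PM − 15 min = 12:49 PM.
Event C ends at 12:49 PM − 120 min = 10:49 AM.
Event R ends at 10:49 AM + 135 min = 1:04 PM.

1:04 PM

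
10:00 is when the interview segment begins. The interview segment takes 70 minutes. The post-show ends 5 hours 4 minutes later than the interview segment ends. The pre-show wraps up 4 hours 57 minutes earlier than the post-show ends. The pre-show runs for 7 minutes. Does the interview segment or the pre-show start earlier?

the interview segment

The interview segment ends at 10:00 + 70 min = 11:10.
The post-show ends at 11:10 + 304 min = 16:14.
The pre-show ends at 16:14 − 297 min = 11:17.
The pre-show starts at 11:17 − 7 min = 11:10.
The interview segment starts at 10:00 and the pre-show starts at 11:10, so the interview segment is first.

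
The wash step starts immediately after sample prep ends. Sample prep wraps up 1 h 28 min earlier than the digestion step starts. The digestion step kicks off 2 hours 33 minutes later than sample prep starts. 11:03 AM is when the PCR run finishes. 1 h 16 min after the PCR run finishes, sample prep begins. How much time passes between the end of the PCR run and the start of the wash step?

Sample prep starts at 11:03 AM + 76 min = 12:19 PM.
The digestion step starts at 12:19 PM + 153 min = 2:52 PM.
Sample prep ends at 2:52 PM − 88 min = 1:24 PM.
So the wash step starts at 1:24 PM.
From 11:03 AM to 1:24 PM is 2 hours 21 minutes.

2 hours 21 minutes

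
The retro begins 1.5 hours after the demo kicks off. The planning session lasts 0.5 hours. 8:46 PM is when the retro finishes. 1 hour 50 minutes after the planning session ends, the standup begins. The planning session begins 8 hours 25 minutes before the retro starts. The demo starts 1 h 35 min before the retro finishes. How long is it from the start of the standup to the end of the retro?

The demo starts at 8:46 PM − 95 min = 7:11 PM.
The retro starts at 7:11 PM + 90 min = 8:41 PM.
The planning session starts at 8:41 PM − 505 min = 12:16 PM.
The planning session ends at 12:16 PM + 30 min = 12:46 PM.
The standup starts at 12:46 PM + 110 min = 2:36 PM.
From 2:36 PM to 8:46 PM is 6 hours 10 minutes.

6 hours 10 minutes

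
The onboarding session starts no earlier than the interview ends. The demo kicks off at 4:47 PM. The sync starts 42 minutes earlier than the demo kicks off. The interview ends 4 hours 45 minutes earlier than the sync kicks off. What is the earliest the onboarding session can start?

11:20 AM

The sync starts at 4:47 PM − 42 min = 4:05 PM.
The interview ends at 4:05 PM − 285 min = 11:20 AM.
The onboarding session is bounded by the interview, so the earliest it can start is 11:20 AM.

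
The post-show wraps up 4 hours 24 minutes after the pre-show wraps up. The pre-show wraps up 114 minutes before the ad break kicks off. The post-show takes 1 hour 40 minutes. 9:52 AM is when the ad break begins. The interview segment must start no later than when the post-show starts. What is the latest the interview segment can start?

10:42 AM

The pre-show ends at 9:52 AM − 114 min = 7:58 AM.
The post-show ends at 7:58 AM + 264 min = 12:22 PM.
The post-show starts at 12:22 PM − 100 min = 10:42 AM.
The interview segment is bounded by the post-show, so the latest it can start is 10:42 AM.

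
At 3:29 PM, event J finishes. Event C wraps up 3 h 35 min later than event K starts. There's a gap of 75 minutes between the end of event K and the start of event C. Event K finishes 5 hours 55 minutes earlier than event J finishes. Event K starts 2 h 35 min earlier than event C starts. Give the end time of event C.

Event K ends at 3:29 PM − 355 min = 9:34 AM.
Event C starts at 9:34 AM + 75 min = 10:49 AM.
Event K starts at 10:49 AM − 155 min = 8:14 AM.
Event C ends at 8:14 AM + 215 min = 11:49 AM.

11:49 AM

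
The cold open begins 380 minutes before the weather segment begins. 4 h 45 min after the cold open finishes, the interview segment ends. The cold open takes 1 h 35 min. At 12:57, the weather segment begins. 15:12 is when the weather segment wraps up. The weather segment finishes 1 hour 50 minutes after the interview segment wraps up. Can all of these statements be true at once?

The cold open starts at 12:57 − 380 min = 06:37.
The cold open ends at 06:37 + 95 min = 08:12.
The interview segment ends at 08:12 + 285 min = 12:57.
The weather segment ends at 12:57 + 110 min = 14:47.
But the weather segment is also said to end at 15:12 — a 25-minute conflict.

No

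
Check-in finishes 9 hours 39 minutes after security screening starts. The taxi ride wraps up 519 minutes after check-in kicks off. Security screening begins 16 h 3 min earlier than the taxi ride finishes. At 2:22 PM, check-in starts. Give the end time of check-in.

4:37 PM

The taxi ride ends at 2:22 PM + 519 min = 11:01 PM.
Security screening starts at 11:01 PM − 963 min = 6:58 AM.
Check-in ends at 6:58 AM + 579 min = 4:37 PM.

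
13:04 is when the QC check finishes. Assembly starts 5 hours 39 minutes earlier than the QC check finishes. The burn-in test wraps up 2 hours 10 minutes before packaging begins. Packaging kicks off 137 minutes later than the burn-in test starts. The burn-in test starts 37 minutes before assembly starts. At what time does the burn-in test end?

Assembly starts at 13:04 − 339 min = 07:25.
The burn-in test starts at 07:25 − 37 min = 06:48.
Packaging starts at 06:48 + 137 min = 09:05.
The burn-in test ends at 09:05 − 130 min = 06:55.

06:55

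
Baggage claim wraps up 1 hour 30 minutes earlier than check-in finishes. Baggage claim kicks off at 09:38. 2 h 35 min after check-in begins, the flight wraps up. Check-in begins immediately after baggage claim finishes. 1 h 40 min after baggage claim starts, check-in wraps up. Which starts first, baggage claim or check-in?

Check-in ends at 09:38 + 100 min = 11:18.
Baggage claim ends at 11:18 − 90 min = 09:48.
So check-in starts at 09:48.
Baggage claim starts at 09:38 and check-in starts at 09:48, so baggage claim is first.

baggage claim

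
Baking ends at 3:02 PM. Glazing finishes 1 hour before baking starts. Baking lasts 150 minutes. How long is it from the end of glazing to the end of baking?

3 hours 30 minutes

Baking starts at 3:02 PM − 150 min = 12:32 PM.
Glazing ends at 12:32 PM − 60 min = 11:32 AM.
From 11:32 AM to 3:02 PM is 3 hours 30 minutes.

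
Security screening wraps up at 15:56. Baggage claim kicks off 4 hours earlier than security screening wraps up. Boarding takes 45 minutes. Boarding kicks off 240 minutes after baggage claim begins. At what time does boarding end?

Baggage claim starts at 15:56 − 240 min = 11:56.
Boarding starts at 11:56 + 240 min = 15:56.
Boarding ends at 15:56 + 45 min = 16:41.

16:41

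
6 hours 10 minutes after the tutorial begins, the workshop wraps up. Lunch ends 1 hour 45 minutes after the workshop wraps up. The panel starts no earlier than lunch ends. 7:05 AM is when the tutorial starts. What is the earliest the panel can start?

3:00 PM

The workshop ends at 7:05 AM + 370 min = 1:15 PM.
Lunch ends at 1:15 PM + 105 min = 3:00 PM.
The panel is bounded by lunch, so the earliest it can start is 3:00 PM.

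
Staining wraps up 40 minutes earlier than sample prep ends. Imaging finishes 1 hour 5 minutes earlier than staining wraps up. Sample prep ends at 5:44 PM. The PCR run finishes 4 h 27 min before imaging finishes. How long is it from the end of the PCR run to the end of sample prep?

6 hours 12 minutes

Staining ends at 5:44 PM − 40 min = 5:04 PM.
Imaging ends at 5:04 PM − 65 min = 3:59 PM.
The PCR run ends at 3:59 PM − 267 min = 11:32 AM.
From 11:32 AM to 5:44 PM is 6 hours 12 minutes.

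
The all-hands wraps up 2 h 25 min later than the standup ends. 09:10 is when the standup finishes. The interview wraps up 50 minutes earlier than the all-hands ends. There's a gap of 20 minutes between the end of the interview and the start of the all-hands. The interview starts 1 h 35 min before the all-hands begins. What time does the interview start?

09:30

The all-hands ends at 09:10 + 145 min = 11:35.
The interview ends at 11:35 − 50 min = 10:45.
The all-hands starts at 10:45 + 20 min = 11:05.
The interview starts at 11:05 − 95 min = 09:30.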